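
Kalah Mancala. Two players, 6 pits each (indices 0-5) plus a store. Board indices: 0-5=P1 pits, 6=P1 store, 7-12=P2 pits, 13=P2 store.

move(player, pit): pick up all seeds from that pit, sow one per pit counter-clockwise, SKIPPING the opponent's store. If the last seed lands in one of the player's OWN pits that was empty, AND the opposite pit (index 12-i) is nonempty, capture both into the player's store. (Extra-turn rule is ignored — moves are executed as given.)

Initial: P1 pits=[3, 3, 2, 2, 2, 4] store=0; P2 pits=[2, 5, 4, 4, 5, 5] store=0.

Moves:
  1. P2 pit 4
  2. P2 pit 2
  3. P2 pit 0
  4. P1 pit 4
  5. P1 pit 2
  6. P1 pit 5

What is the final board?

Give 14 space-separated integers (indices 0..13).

Answer: 4 4 0 1 1 0 2 1 7 1 6 2 7 5

Derivation:
Move 1: P2 pit4 -> P1=[4,4,3,2,2,4](0) P2=[2,5,4,4,0,6](1)
Move 2: P2 pit2 -> P1=[4,4,3,2,2,4](0) P2=[2,5,0,5,1,7](2)
Move 3: P2 pit0 -> P1=[4,4,3,0,2,4](0) P2=[0,6,0,5,1,7](5)
Move 4: P1 pit4 -> P1=[4,4,3,0,0,5](1) P2=[0,6,0,5,1,7](5)
Move 5: P1 pit2 -> P1=[4,4,0,1,1,6](1) P2=[0,6,0,5,1,7](5)
Move 6: P1 pit5 -> P1=[4,4,0,1,1,0](2) P2=[1,7,1,6,2,7](5)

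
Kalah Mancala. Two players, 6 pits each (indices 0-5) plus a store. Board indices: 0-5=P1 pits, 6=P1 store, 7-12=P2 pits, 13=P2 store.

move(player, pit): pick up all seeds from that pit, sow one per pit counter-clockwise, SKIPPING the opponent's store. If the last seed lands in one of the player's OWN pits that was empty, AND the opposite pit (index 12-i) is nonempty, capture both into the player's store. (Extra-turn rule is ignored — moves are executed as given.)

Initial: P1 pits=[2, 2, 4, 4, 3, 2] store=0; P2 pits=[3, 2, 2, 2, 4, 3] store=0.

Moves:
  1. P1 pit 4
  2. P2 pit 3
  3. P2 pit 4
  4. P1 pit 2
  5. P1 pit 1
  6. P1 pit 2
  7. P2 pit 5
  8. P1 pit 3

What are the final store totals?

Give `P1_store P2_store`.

Answer: 3 2

Derivation:
Move 1: P1 pit4 -> P1=[2,2,4,4,0,3](1) P2=[4,2,2,2,4,3](0)
Move 2: P2 pit3 -> P1=[2,2,4,4,0,3](1) P2=[4,2,2,0,5,4](0)
Move 3: P2 pit4 -> P1=[3,3,5,4,0,3](1) P2=[4,2,2,0,0,5](1)
Move 4: P1 pit2 -> P1=[3,3,0,5,1,4](2) P2=[5,2,2,0,0,5](1)
Move 5: P1 pit1 -> P1=[3,0,1,6,2,4](2) P2=[5,2,2,0,0,5](1)
Move 6: P1 pit2 -> P1=[3,0,0,7,2,4](2) P2=[5,2,2,0,0,5](1)
Move 7: P2 pit5 -> P1=[4,1,1,8,2,4](2) P2=[5,2,2,0,0,0](2)
Move 8: P1 pit3 -> P1=[4,1,1,0,3,5](3) P2=[6,3,3,1,1,0](2)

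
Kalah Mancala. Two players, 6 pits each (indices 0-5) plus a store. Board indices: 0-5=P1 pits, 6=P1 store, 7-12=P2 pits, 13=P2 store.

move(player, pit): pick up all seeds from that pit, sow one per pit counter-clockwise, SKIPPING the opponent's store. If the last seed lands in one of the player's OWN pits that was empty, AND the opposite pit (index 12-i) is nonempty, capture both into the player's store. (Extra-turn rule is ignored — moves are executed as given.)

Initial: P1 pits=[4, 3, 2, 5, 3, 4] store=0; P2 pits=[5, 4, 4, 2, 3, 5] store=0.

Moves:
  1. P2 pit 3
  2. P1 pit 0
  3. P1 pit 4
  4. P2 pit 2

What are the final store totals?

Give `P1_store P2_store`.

Move 1: P2 pit3 -> P1=[4,3,2,5,3,4](0) P2=[5,4,4,0,4,6](0)
Move 2: P1 pit0 -> P1=[0,4,3,6,4,4](0) P2=[5,4,4,0,4,6](0)
Move 3: P1 pit4 -> P1=[0,4,3,6,0,5](1) P2=[6,5,4,0,4,6](0)
Move 4: P2 pit2 -> P1=[0,4,3,6,0,5](1) P2=[6,5,0,1,5,7](1)

Answer: 1 1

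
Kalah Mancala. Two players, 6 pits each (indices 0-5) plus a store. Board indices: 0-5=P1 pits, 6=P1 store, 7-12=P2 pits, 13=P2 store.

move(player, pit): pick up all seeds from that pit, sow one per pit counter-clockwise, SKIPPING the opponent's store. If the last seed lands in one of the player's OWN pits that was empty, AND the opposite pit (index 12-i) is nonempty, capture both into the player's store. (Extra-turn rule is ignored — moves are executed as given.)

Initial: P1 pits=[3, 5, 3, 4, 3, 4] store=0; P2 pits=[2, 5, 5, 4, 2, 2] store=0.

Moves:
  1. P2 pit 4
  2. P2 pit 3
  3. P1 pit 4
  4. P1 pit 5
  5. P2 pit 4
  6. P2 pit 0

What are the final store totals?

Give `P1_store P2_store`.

Answer: 2 8

Derivation:
Move 1: P2 pit4 -> P1=[3,5,3,4,3,4](0) P2=[2,5,5,4,0,3](1)
Move 2: P2 pit3 -> P1=[4,5,3,4,3,4](0) P2=[2,5,5,0,1,4](2)
Move 3: P1 pit4 -> P1=[4,5,3,4,0,5](1) P2=[3,5,5,0,1,4](2)
Move 4: P1 pit5 -> P1=[4,5,3,4,0,0](2) P2=[4,6,6,1,1,4](2)
Move 5: P2 pit4 -> P1=[4,5,3,4,0,0](2) P2=[4,6,6,1,0,5](2)
Move 6: P2 pit0 -> P1=[4,0,3,4,0,0](2) P2=[0,7,7,2,0,5](8)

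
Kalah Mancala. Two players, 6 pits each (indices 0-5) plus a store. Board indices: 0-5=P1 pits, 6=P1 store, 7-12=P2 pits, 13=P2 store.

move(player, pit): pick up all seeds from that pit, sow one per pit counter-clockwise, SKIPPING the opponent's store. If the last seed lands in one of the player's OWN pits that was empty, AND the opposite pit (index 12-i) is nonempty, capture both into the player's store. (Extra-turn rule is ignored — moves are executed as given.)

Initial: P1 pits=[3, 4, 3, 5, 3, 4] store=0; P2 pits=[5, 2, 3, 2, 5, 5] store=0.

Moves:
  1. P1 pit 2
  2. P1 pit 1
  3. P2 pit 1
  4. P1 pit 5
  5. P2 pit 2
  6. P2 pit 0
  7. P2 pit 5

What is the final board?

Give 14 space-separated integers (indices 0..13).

Answer: 5 1 2 8 6 1 1 0 2 1 6 8 0 3

Derivation:
Move 1: P1 pit2 -> P1=[3,4,0,6,4,5](0) P2=[5,2,3,2,5,5](0)
Move 2: P1 pit1 -> P1=[3,0,1,7,5,6](0) P2=[5,2,3,2,5,5](0)
Move 3: P2 pit1 -> P1=[3,0,1,7,5,6](0) P2=[5,0,4,3,5,5](0)
Move 4: P1 pit5 -> P1=[3,0,1,7,5,0](1) P2=[6,1,5,4,6,5](0)
Move 5: P2 pit2 -> P1=[4,0,1,7,5,0](1) P2=[6,1,0,5,7,6](1)
Move 6: P2 pit0 -> P1=[4,0,1,7,5,0](1) P2=[0,2,1,6,8,7](2)
Move 7: P2 pit5 -> P1=[5,1,2,8,6,1](1) P2=[0,2,1,6,8,0](3)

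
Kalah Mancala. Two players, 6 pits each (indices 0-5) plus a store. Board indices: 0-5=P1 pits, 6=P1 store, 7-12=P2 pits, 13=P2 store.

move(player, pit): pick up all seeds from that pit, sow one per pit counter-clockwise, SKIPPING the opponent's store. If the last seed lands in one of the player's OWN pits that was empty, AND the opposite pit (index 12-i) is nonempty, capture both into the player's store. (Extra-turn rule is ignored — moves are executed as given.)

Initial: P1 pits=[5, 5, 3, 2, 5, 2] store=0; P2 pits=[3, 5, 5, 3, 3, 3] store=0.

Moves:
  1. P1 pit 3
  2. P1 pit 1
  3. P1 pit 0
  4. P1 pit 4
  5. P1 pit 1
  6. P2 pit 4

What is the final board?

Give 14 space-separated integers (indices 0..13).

Answer: 1 1 6 2 0 6 2 4 6 6 4 0 5 1

Derivation:
Move 1: P1 pit3 -> P1=[5,5,3,0,6,3](0) P2=[3,5,5,3,3,3](0)
Move 2: P1 pit1 -> P1=[5,0,4,1,7,4](1) P2=[3,5,5,3,3,3](0)
Move 3: P1 pit0 -> P1=[0,1,5,2,8,5](1) P2=[3,5,5,3,3,3](0)
Move 4: P1 pit4 -> P1=[0,1,5,2,0,6](2) P2=[4,6,6,4,4,4](0)
Move 5: P1 pit1 -> P1=[0,0,6,2,0,6](2) P2=[4,6,6,4,4,4](0)
Move 6: P2 pit4 -> P1=[1,1,6,2,0,6](2) P2=[4,6,6,4,0,5](1)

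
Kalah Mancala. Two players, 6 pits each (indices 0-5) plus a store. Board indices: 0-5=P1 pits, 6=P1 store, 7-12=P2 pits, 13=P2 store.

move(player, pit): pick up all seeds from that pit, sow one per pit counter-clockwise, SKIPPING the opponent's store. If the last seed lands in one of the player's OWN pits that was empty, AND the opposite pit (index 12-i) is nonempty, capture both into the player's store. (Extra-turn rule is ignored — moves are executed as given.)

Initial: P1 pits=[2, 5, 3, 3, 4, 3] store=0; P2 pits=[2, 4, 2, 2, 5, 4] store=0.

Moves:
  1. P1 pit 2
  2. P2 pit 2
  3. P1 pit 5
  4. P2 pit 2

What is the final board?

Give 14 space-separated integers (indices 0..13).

Answer: 2 5 0 4 5 0 1 3 5 0 4 6 4 0

Derivation:
Move 1: P1 pit2 -> P1=[2,5,0,4,5,4](0) P2=[2,4,2,2,5,4](0)
Move 2: P2 pit2 -> P1=[2,5,0,4,5,4](0) P2=[2,4,0,3,6,4](0)
Move 3: P1 pit5 -> P1=[2,5,0,4,5,0](1) P2=[3,5,1,3,6,4](0)
Move 4: P2 pit2 -> P1=[2,5,0,4,5,0](1) P2=[3,5,0,4,6,4](0)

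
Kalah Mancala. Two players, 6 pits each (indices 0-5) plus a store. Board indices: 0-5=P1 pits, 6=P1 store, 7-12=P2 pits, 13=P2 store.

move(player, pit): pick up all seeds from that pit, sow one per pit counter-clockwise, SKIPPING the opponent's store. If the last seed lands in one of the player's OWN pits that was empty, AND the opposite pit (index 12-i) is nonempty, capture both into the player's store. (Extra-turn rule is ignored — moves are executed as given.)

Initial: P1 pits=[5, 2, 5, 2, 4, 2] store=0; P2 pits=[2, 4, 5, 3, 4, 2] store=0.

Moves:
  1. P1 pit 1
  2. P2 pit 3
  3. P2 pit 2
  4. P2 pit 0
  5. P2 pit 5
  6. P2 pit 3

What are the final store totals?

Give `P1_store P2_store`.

Answer: 0 7

Derivation:
Move 1: P1 pit1 -> P1=[5,0,6,3,4,2](0) P2=[2,4,5,3,4,2](0)
Move 2: P2 pit3 -> P1=[5,0,6,3,4,2](0) P2=[2,4,5,0,5,3](1)
Move 3: P2 pit2 -> P1=[6,0,6,3,4,2](0) P2=[2,4,0,1,6,4](2)
Move 4: P2 pit0 -> P1=[6,0,6,0,4,2](0) P2=[0,5,0,1,6,4](6)
Move 5: P2 pit5 -> P1=[7,1,7,0,4,2](0) P2=[0,5,0,1,6,0](7)
Move 6: P2 pit3 -> P1=[7,1,7,0,4,2](0) P2=[0,5,0,0,7,0](7)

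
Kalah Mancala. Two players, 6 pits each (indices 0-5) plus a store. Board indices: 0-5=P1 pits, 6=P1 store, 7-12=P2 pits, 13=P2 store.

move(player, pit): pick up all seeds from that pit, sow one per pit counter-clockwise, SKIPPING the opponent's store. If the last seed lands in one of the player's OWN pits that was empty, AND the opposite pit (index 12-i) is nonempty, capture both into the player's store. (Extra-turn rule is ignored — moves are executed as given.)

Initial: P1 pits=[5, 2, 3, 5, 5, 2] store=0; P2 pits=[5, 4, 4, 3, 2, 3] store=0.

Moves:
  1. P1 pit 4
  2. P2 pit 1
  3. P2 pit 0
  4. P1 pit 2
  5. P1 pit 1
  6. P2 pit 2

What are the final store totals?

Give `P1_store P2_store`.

Move 1: P1 pit4 -> P1=[5,2,3,5,0,3](1) P2=[6,5,5,3,2,3](0)
Move 2: P2 pit1 -> P1=[5,2,3,5,0,3](1) P2=[6,0,6,4,3,4](1)
Move 3: P2 pit0 -> P1=[5,2,3,5,0,3](1) P2=[0,1,7,5,4,5](2)
Move 4: P1 pit2 -> P1=[5,2,0,6,1,4](1) P2=[0,1,7,5,4,5](2)
Move 5: P1 pit1 -> P1=[5,0,1,7,1,4](1) P2=[0,1,7,5,4,5](2)
Move 6: P2 pit2 -> P1=[6,1,2,7,1,4](1) P2=[0,1,0,6,5,6](3)

Answer: 1 3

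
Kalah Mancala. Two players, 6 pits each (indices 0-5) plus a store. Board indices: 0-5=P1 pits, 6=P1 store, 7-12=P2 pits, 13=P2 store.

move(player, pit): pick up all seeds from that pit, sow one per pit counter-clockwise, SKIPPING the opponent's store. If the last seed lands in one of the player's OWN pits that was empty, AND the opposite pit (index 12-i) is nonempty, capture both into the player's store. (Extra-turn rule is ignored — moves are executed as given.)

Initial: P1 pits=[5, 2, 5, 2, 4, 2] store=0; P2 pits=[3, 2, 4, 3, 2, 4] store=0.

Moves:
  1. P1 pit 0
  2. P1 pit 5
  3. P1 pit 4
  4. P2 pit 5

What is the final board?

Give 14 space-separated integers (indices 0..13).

Answer: 1 4 7 3 0 1 2 5 4 5 3 2 0 1

Derivation:
Move 1: P1 pit0 -> P1=[0,3,6,3,5,3](0) P2=[3,2,4,3,2,4](0)
Move 2: P1 pit5 -> P1=[0,3,6,3,5,0](1) P2=[4,3,4,3,2,4](0)
Move 3: P1 pit4 -> P1=[0,3,6,3,0,1](2) P2=[5,4,5,3,2,4](0)
Move 4: P2 pit5 -> P1=[1,4,7,3,0,1](2) P2=[5,4,5,3,2,0](1)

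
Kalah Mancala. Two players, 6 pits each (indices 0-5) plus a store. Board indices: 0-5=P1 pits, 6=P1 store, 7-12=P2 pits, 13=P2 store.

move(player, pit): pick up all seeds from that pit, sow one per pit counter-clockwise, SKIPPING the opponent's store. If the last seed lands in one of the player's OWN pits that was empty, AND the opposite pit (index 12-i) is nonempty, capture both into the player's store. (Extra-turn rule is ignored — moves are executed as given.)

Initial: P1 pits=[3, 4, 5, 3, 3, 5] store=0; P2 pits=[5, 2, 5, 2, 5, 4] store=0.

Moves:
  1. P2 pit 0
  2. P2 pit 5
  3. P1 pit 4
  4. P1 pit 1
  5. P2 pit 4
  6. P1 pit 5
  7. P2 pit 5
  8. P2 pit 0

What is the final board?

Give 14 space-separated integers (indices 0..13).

Move 1: P2 pit0 -> P1=[3,4,5,3,3,5](0) P2=[0,3,6,3,6,5](0)
Move 2: P2 pit5 -> P1=[4,5,6,4,3,5](0) P2=[0,3,6,3,6,0](1)
Move 3: P1 pit4 -> P1=[4,5,6,4,0,6](1) P2=[1,3,6,3,6,0](1)
Move 4: P1 pit1 -> P1=[4,0,7,5,1,7](2) P2=[1,3,6,3,6,0](1)
Move 5: P2 pit4 -> P1=[5,1,8,6,1,7](2) P2=[1,3,6,3,0,1](2)
Move 6: P1 pit5 -> P1=[5,1,8,6,1,0](3) P2=[2,4,7,4,1,2](2)
Move 7: P2 pit5 -> P1=[6,1,8,6,1,0](3) P2=[2,4,7,4,1,0](3)
Move 8: P2 pit0 -> P1=[6,1,8,6,1,0](3) P2=[0,5,8,4,1,0](3)

Answer: 6 1 8 6 1 0 3 0 5 8 4 1 0 3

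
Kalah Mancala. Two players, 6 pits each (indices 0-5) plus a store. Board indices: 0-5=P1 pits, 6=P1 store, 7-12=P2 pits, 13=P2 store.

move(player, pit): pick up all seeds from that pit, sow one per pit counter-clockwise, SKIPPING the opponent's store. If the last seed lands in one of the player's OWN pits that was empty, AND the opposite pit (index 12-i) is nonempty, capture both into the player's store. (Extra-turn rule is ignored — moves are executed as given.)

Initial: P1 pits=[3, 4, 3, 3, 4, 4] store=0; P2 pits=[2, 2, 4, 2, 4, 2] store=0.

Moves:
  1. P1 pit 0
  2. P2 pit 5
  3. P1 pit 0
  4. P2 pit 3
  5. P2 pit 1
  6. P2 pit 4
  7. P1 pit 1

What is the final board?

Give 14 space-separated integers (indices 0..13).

Answer: 1 0 2 5 5 5 1 3 1 5 0 0 2 7

Derivation:
Move 1: P1 pit0 -> P1=[0,5,4,4,4,4](0) P2=[2,2,4,2,4,2](0)
Move 2: P2 pit5 -> P1=[1,5,4,4,4,4](0) P2=[2,2,4,2,4,0](1)
Move 3: P1 pit0 -> P1=[0,6,4,4,4,4](0) P2=[2,2,4,2,4,0](1)
Move 4: P2 pit3 -> P1=[0,6,4,4,4,4](0) P2=[2,2,4,0,5,1](1)
Move 5: P2 pit1 -> P1=[0,6,0,4,4,4](0) P2=[2,0,5,0,5,1](6)
Move 6: P2 pit4 -> P1=[1,7,1,4,4,4](0) P2=[2,0,5,0,0,2](7)
Move 7: P1 pit1 -> P1=[1,0,2,5,5,5](1) P2=[3,1,5,0,0,2](7)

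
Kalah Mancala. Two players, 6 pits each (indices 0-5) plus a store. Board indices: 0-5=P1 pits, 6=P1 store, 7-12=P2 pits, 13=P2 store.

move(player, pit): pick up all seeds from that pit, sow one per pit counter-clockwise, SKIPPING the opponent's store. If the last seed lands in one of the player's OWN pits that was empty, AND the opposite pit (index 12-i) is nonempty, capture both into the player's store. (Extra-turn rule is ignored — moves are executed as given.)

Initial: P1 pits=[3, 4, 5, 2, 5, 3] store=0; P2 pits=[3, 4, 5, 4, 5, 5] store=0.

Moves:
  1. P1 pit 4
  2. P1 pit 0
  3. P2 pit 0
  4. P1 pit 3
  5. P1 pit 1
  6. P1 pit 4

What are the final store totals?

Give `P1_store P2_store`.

Answer: 4 0

Derivation:
Move 1: P1 pit4 -> P1=[3,4,5,2,0,4](1) P2=[4,5,6,4,5,5](0)
Move 2: P1 pit0 -> P1=[0,5,6,3,0,4](1) P2=[4,5,6,4,5,5](0)
Move 3: P2 pit0 -> P1=[0,5,6,3,0,4](1) P2=[0,6,7,5,6,5](0)
Move 4: P1 pit3 -> P1=[0,5,6,0,1,5](2) P2=[0,6,7,5,6,5](0)
Move 5: P1 pit1 -> P1=[0,0,7,1,2,6](3) P2=[0,6,7,5,6,5](0)
Move 6: P1 pit4 -> P1=[0,0,7,1,0,7](4) P2=[0,6,7,5,6,5](0)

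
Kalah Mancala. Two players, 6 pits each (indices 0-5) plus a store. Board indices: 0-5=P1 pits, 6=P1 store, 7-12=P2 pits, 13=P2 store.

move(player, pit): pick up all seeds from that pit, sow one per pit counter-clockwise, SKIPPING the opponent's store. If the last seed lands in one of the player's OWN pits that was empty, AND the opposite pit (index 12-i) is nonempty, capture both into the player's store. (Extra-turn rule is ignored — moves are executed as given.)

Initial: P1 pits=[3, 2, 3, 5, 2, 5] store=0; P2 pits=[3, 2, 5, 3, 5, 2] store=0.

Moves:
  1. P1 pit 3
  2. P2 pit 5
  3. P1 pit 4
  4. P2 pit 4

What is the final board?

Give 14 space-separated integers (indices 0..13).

Answer: 5 3 4 0 0 7 2 5 3 5 3 0 1 2

Derivation:
Move 1: P1 pit3 -> P1=[3,2,3,0,3,6](1) P2=[4,3,5,3,5,2](0)
Move 2: P2 pit5 -> P1=[4,2,3,0,3,6](1) P2=[4,3,5,3,5,0](1)
Move 3: P1 pit4 -> P1=[4,2,3,0,0,7](2) P2=[5,3,5,3,5,0](1)
Move 4: P2 pit4 -> P1=[5,3,4,0,0,7](2) P2=[5,3,5,3,0,1](2)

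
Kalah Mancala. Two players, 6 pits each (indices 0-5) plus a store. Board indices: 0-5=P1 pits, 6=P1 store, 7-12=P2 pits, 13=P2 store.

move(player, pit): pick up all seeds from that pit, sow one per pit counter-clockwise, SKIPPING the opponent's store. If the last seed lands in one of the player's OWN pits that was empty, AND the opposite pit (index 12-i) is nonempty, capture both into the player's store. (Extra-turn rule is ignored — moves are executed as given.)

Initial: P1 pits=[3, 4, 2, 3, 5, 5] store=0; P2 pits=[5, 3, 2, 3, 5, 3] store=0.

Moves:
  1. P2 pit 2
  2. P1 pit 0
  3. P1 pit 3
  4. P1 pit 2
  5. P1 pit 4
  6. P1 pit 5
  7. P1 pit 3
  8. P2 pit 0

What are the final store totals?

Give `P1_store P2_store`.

Move 1: P2 pit2 -> P1=[3,4,2,3,5,5](0) P2=[5,3,0,4,6,3](0)
Move 2: P1 pit0 -> P1=[0,5,3,4,5,5](0) P2=[5,3,0,4,6,3](0)
Move 3: P1 pit3 -> P1=[0,5,3,0,6,6](1) P2=[6,3,0,4,6,3](0)
Move 4: P1 pit2 -> P1=[0,5,0,1,7,7](1) P2=[6,3,0,4,6,3](0)
Move 5: P1 pit4 -> P1=[0,5,0,1,0,8](2) P2=[7,4,1,5,7,3](0)
Move 6: P1 pit5 -> P1=[0,5,0,1,0,0](8) P2=[8,5,2,6,8,0](0)
Move 7: P1 pit3 -> P1=[0,5,0,0,0,0](14) P2=[8,0,2,6,8,0](0)
Move 8: P2 pit0 -> P1=[1,6,0,0,0,0](14) P2=[0,1,3,7,9,1](1)

Answer: 14 1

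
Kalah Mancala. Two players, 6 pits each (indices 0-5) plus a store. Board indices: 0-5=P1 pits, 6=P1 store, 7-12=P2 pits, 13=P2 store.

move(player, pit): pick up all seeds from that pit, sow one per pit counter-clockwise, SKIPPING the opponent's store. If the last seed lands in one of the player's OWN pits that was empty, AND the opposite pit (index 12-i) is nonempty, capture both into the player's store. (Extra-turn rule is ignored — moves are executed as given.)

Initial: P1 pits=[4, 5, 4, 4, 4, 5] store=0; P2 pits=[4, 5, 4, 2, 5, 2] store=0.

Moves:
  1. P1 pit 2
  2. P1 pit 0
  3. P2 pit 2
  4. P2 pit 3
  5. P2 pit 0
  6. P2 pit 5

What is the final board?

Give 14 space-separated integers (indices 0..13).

Move 1: P1 pit2 -> P1=[4,5,0,5,5,6](1) P2=[4,5,4,2,5,2](0)
Move 2: P1 pit0 -> P1=[0,6,1,6,6,6](1) P2=[4,5,4,2,5,2](0)
Move 3: P2 pit2 -> P1=[0,6,1,6,6,6](1) P2=[4,5,0,3,6,3](1)
Move 4: P2 pit3 -> P1=[0,6,1,6,6,6](1) P2=[4,5,0,0,7,4](2)
Move 5: P2 pit0 -> P1=[0,6,1,6,6,6](1) P2=[0,6,1,1,8,4](2)
Move 6: P2 pit5 -> P1=[1,7,2,6,6,6](1) P2=[0,6,1,1,8,0](3)

Answer: 1 7 2 6 6 6 1 0 6 1 1 8 0 3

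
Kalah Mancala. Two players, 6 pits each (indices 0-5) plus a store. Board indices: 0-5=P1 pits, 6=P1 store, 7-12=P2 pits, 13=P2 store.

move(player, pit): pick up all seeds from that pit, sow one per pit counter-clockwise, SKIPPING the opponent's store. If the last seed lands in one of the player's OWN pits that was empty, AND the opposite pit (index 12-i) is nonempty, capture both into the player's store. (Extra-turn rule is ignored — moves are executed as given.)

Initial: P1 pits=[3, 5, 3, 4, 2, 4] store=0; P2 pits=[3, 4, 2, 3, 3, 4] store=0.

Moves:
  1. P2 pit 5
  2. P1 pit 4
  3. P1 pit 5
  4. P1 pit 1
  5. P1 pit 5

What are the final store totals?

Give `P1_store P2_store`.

Answer: 4 1

Derivation:
Move 1: P2 pit5 -> P1=[4,6,4,4,2,4](0) P2=[3,4,2,3,3,0](1)
Move 2: P1 pit4 -> P1=[4,6,4,4,0,5](1) P2=[3,4,2,3,3,0](1)
Move 3: P1 pit5 -> P1=[4,6,4,4,0,0](2) P2=[4,5,3,4,3,0](1)
Move 4: P1 pit1 -> P1=[4,0,5,5,1,1](3) P2=[5,5,3,4,3,0](1)
Move 5: P1 pit5 -> P1=[4,0,5,5,1,0](4) P2=[5,5,3,4,3,0](1)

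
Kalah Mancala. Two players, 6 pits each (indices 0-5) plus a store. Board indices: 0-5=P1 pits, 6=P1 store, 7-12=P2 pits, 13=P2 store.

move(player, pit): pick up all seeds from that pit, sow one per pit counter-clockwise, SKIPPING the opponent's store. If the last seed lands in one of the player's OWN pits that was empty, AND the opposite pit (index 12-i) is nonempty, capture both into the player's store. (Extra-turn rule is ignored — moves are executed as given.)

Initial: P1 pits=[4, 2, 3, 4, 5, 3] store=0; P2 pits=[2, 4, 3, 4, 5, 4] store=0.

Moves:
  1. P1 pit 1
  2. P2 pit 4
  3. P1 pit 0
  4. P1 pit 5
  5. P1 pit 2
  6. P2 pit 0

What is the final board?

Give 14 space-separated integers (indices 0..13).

Answer: 0 0 0 7 7 1 2 0 7 5 5 0 5 4

Derivation:
Move 1: P1 pit1 -> P1=[4,0,4,5,5,3](0) P2=[2,4,3,4,5,4](0)
Move 2: P2 pit4 -> P1=[5,1,5,5,5,3](0) P2=[2,4,3,4,0,5](1)
Move 3: P1 pit0 -> P1=[0,2,6,6,6,4](0) P2=[2,4,3,4,0,5](1)
Move 4: P1 pit5 -> P1=[0,2,6,6,6,0](1) P2=[3,5,4,4,0,5](1)
Move 5: P1 pit2 -> P1=[0,2,0,7,7,1](2) P2=[4,6,4,4,0,5](1)
Move 6: P2 pit0 -> P1=[0,0,0,7,7,1](2) P2=[0,7,5,5,0,5](4)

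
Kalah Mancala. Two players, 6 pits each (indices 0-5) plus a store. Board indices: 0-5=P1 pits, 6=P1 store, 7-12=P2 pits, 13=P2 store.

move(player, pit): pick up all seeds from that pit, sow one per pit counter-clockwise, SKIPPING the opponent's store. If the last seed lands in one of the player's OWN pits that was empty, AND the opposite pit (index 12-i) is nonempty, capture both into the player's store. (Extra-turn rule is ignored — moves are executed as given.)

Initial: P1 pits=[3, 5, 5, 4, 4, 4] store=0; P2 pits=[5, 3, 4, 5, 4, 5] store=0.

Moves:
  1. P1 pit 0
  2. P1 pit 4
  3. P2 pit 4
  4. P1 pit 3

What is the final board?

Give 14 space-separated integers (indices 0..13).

Move 1: P1 pit0 -> P1=[0,6,6,5,4,4](0) P2=[5,3,4,5,4,5](0)
Move 2: P1 pit4 -> P1=[0,6,6,5,0,5](1) P2=[6,4,4,5,4,5](0)
Move 3: P2 pit4 -> P1=[1,7,6,5,0,5](1) P2=[6,4,4,5,0,6](1)
Move 4: P1 pit3 -> P1=[1,7,6,0,1,6](2) P2=[7,5,4,5,0,6](1)

Answer: 1 7 6 0 1 6 2 7 5 4 5 0 6 1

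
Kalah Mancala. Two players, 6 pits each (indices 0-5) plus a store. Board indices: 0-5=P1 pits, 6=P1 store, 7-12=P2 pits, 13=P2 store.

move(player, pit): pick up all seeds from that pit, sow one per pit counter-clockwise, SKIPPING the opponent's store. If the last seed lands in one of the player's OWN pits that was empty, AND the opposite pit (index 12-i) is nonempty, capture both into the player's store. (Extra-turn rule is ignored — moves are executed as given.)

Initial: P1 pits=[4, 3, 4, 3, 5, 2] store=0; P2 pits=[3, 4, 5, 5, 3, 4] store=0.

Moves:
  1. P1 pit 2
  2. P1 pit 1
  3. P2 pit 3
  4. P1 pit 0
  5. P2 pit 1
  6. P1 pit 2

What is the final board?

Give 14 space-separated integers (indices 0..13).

Move 1: P1 pit2 -> P1=[4,3,0,4,6,3](1) P2=[3,4,5,5,3,4](0)
Move 2: P1 pit1 -> P1=[4,0,1,5,7,3](1) P2=[3,4,5,5,3,4](0)
Move 3: P2 pit3 -> P1=[5,1,1,5,7,3](1) P2=[3,4,5,0,4,5](1)
Move 4: P1 pit0 -> P1=[0,2,2,6,8,4](1) P2=[3,4,5,0,4,5](1)
Move 5: P2 pit1 -> P1=[0,2,2,6,8,4](1) P2=[3,0,6,1,5,6](1)
Move 6: P1 pit2 -> P1=[0,2,0,7,9,4](1) P2=[3,0,6,1,5,6](1)

Answer: 0 2 0 7 9 4 1 3 0 6 1 5 6 1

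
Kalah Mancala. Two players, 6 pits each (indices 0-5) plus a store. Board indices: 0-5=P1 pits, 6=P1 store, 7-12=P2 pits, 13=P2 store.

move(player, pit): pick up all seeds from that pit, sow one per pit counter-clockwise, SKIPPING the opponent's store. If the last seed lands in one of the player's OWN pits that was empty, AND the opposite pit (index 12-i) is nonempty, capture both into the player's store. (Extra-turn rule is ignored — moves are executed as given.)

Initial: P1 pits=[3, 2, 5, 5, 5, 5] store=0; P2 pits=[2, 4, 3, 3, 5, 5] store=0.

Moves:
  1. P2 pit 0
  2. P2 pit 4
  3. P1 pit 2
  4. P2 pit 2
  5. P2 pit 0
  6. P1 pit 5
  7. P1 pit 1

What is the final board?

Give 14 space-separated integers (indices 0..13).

Move 1: P2 pit0 -> P1=[3,2,5,5,5,5](0) P2=[0,5,4,3,5,5](0)
Move 2: P2 pit4 -> P1=[4,3,6,5,5,5](0) P2=[0,5,4,3,0,6](1)
Move 3: P1 pit2 -> P1=[4,3,0,6,6,6](1) P2=[1,6,4,3,0,6](1)
Move 4: P2 pit2 -> P1=[4,3,0,6,6,6](1) P2=[1,6,0,4,1,7](2)
Move 5: P2 pit0 -> P1=[4,3,0,6,6,6](1) P2=[0,7,0,4,1,7](2)
Move 6: P1 pit5 -> P1=[4,3,0,6,6,0](2) P2=[1,8,1,5,2,7](2)
Move 7: P1 pit1 -> P1=[4,0,1,7,7,0](2) P2=[1,8,1,5,2,7](2)

Answer: 4 0 1 7 7 0 2 1 8 1 5 2 7 2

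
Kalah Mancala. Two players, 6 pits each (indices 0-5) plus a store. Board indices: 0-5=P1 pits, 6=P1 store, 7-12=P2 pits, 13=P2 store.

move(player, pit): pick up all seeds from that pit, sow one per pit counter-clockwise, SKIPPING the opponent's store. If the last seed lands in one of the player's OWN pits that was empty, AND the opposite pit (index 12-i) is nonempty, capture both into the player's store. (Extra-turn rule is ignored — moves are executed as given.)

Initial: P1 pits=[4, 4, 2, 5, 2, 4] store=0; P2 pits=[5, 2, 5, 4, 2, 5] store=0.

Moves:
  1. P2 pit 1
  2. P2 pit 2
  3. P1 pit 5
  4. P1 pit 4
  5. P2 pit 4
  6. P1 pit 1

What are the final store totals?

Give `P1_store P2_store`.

Answer: 3 2

Derivation:
Move 1: P2 pit1 -> P1=[4,4,2,5,2,4](0) P2=[5,0,6,5,2,5](0)
Move 2: P2 pit2 -> P1=[5,5,2,5,2,4](0) P2=[5,0,0,6,3,6](1)
Move 3: P1 pit5 -> P1=[5,5,2,5,2,0](1) P2=[6,1,1,6,3,6](1)
Move 4: P1 pit4 -> P1=[5,5,2,5,0,1](2) P2=[6,1,1,6,3,6](1)
Move 5: P2 pit4 -> P1=[6,5,2,5,0,1](2) P2=[6,1,1,6,0,7](2)
Move 6: P1 pit1 -> P1=[6,0,3,6,1,2](3) P2=[6,1,1,6,0,7](2)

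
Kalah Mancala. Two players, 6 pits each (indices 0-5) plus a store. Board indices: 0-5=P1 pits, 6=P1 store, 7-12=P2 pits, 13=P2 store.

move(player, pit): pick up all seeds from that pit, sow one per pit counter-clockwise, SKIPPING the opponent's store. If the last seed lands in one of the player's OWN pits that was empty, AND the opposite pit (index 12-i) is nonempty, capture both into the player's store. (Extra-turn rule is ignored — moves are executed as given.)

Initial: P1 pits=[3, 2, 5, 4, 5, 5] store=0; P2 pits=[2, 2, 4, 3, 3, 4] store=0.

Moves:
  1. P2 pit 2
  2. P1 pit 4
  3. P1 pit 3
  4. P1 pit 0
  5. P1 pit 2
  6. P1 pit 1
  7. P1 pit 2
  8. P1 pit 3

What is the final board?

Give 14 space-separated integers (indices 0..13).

Move 1: P2 pit2 -> P1=[3,2,5,4,5,5](0) P2=[2,2,0,4,4,5](1)
Move 2: P1 pit4 -> P1=[3,2,5,4,0,6](1) P2=[3,3,1,4,4,5](1)
Move 3: P1 pit3 -> P1=[3,2,5,0,1,7](2) P2=[4,3,1,4,4,5](1)
Move 4: P1 pit0 -> P1=[0,3,6,0,1,7](4) P2=[4,3,0,4,4,5](1)
Move 5: P1 pit2 -> P1=[0,3,0,1,2,8](5) P2=[5,4,0,4,4,5](1)
Move 6: P1 pit1 -> P1=[0,0,1,2,3,8](5) P2=[5,4,0,4,4,5](1)
Move 7: P1 pit2 -> P1=[0,0,0,3,3,8](5) P2=[5,4,0,4,4,5](1)
Move 8: P1 pit3 -> P1=[0,0,0,0,4,9](6) P2=[5,4,0,4,4,5](1)

Answer: 0 0 0 0 4 9 6 5 4 0 4 4 5 1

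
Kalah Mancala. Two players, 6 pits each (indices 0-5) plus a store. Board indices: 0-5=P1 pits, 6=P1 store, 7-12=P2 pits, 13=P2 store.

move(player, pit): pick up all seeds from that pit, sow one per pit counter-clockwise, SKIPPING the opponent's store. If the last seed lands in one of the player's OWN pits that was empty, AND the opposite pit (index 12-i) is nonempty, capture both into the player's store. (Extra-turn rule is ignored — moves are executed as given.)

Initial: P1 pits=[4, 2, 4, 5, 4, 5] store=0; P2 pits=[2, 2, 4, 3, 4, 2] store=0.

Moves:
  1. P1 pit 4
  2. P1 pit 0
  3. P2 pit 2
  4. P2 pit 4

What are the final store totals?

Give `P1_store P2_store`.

Answer: 5 2

Derivation:
Move 1: P1 pit4 -> P1=[4,2,4,5,0,6](1) P2=[3,3,4,3,4,2](0)
Move 2: P1 pit0 -> P1=[0,3,5,6,0,6](5) P2=[3,0,4,3,4,2](0)
Move 3: P2 pit2 -> P1=[0,3,5,6,0,6](5) P2=[3,0,0,4,5,3](1)
Move 4: P2 pit4 -> P1=[1,4,6,6,0,6](5) P2=[3,0,0,4,0,4](2)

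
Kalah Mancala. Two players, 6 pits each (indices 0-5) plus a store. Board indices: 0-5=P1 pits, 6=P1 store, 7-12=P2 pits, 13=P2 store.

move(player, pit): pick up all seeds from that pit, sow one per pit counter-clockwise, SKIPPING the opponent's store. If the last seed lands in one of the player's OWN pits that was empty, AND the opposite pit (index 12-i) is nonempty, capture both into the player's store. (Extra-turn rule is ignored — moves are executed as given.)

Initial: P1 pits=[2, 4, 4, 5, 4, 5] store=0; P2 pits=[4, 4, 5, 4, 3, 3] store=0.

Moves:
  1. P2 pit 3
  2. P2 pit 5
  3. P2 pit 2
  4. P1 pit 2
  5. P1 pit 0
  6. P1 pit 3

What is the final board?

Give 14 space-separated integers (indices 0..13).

Answer: 0 6 1 0 7 8 2 6 5 1 2 5 1 3

Derivation:
Move 1: P2 pit3 -> P1=[3,4,4,5,4,5](0) P2=[4,4,5,0,4,4](1)
Move 2: P2 pit5 -> P1=[4,5,5,5,4,5](0) P2=[4,4,5,0,4,0](2)
Move 3: P2 pit2 -> P1=[5,5,5,5,4,5](0) P2=[4,4,0,1,5,1](3)
Move 4: P1 pit2 -> P1=[5,5,0,6,5,6](1) P2=[5,4,0,1,5,1](3)
Move 5: P1 pit0 -> P1=[0,6,1,7,6,7](1) P2=[5,4,0,1,5,1](3)
Move 6: P1 pit3 -> P1=[0,6,1,0,7,8](2) P2=[6,5,1,2,5,1](3)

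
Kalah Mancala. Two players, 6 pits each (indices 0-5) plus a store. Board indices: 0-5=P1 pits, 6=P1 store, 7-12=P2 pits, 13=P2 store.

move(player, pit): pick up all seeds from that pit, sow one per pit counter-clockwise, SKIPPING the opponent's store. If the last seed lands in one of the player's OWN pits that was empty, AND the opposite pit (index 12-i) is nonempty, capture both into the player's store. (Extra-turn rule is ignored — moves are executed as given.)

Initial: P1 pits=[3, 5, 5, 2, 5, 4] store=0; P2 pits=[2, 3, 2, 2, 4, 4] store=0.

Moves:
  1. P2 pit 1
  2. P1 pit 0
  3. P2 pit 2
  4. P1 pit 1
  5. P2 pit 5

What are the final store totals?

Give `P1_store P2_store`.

Answer: 1 1

Derivation:
Move 1: P2 pit1 -> P1=[3,5,5,2,5,4](0) P2=[2,0,3,3,5,4](0)
Move 2: P1 pit0 -> P1=[0,6,6,3,5,4](0) P2=[2,0,3,3,5,4](0)
Move 3: P2 pit2 -> P1=[0,6,6,3,5,4](0) P2=[2,0,0,4,6,5](0)
Move 4: P1 pit1 -> P1=[0,0,7,4,6,5](1) P2=[3,0,0,4,6,5](0)
Move 5: P2 pit5 -> P1=[1,1,8,5,6,5](1) P2=[3,0,0,4,6,0](1)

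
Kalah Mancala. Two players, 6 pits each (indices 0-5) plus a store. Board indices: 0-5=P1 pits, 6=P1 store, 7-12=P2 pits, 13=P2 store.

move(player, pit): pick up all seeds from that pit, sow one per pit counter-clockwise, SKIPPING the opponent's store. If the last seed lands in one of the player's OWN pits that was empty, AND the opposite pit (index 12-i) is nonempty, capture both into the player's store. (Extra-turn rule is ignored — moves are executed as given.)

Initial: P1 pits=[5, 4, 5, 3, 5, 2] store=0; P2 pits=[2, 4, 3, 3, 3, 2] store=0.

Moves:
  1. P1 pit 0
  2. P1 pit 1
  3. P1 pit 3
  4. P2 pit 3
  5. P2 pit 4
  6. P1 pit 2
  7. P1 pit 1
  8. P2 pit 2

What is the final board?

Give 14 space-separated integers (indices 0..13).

Answer: 1 0 1 1 9 6 3 4 6 0 1 1 5 3

Derivation:
Move 1: P1 pit0 -> P1=[0,5,6,4,6,3](0) P2=[2,4,3,3,3,2](0)
Move 2: P1 pit1 -> P1=[0,0,7,5,7,4](1) P2=[2,4,3,3,3,2](0)
Move 3: P1 pit3 -> P1=[0,0,7,0,8,5](2) P2=[3,5,3,3,3,2](0)
Move 4: P2 pit3 -> P1=[0,0,7,0,8,5](2) P2=[3,5,3,0,4,3](1)
Move 5: P2 pit4 -> P1=[1,1,7,0,8,5](2) P2=[3,5,3,0,0,4](2)
Move 6: P1 pit2 -> P1=[1,1,0,1,9,6](3) P2=[4,6,4,0,0,4](2)
Move 7: P1 pit1 -> P1=[1,0,1,1,9,6](3) P2=[4,6,4,0,0,4](2)
Move 8: P2 pit2 -> P1=[1,0,1,1,9,6](3) P2=[4,6,0,1,1,5](3)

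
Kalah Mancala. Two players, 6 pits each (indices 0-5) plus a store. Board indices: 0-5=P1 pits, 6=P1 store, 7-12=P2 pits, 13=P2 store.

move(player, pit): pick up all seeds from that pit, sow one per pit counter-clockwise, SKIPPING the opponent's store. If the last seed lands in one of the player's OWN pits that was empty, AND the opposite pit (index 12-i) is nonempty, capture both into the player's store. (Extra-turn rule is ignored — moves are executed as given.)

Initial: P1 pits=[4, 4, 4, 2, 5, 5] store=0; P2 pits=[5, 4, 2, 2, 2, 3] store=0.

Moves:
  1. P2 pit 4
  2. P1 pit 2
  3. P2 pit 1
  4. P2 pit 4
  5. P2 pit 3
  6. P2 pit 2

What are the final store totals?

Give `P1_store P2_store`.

Answer: 1 2

Derivation:
Move 1: P2 pit4 -> P1=[4,4,4,2,5,5](0) P2=[5,4,2,2,0,4](1)
Move 2: P1 pit2 -> P1=[4,4,0,3,6,6](1) P2=[5,4,2,2,0,4](1)
Move 3: P2 pit1 -> P1=[4,4,0,3,6,6](1) P2=[5,0,3,3,1,5](1)
Move 4: P2 pit4 -> P1=[4,4,0,3,6,6](1) P2=[5,0,3,3,0,6](1)
Move 5: P2 pit3 -> P1=[4,4,0,3,6,6](1) P2=[5,0,3,0,1,7](2)
Move 6: P2 pit2 -> P1=[4,4,0,3,6,6](1) P2=[5,0,0,1,2,8](2)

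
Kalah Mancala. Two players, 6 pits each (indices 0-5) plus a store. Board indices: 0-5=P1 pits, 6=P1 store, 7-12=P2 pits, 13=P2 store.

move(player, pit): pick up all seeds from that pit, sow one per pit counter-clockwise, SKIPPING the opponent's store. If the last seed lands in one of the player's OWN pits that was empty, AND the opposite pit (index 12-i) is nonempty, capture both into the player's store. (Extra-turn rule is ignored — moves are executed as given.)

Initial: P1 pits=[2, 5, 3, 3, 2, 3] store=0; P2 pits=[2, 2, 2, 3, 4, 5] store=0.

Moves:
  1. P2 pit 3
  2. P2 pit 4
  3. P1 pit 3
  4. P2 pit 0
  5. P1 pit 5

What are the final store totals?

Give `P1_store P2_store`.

Answer: 2 2

Derivation:
Move 1: P2 pit3 -> P1=[2,5,3,3,2,3](0) P2=[2,2,2,0,5,6](1)
Move 2: P2 pit4 -> P1=[3,6,4,3,2,3](0) P2=[2,2,2,0,0,7](2)
Move 3: P1 pit3 -> P1=[3,6,4,0,3,4](1) P2=[2,2,2,0,0,7](2)
Move 4: P2 pit0 -> P1=[3,6,4,0,3,4](1) P2=[0,3,3,0,0,7](2)
Move 5: P1 pit5 -> P1=[3,6,4,0,3,0](2) P2=[1,4,4,0,0,7](2)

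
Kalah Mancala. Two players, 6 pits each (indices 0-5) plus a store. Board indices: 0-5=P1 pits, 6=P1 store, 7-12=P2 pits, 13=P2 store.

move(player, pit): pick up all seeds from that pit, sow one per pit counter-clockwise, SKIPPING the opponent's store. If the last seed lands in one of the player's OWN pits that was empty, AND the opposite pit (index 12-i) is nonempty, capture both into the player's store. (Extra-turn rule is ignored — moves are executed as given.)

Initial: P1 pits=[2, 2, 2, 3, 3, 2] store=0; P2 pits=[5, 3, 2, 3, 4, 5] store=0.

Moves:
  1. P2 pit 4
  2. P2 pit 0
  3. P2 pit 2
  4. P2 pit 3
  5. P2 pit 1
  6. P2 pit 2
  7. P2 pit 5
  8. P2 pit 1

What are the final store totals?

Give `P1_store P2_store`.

Answer: 0 8

Derivation:
Move 1: P2 pit4 -> P1=[3,3,2,3,3,2](0) P2=[5,3,2,3,0,6](1)
Move 2: P2 pit0 -> P1=[3,3,2,3,3,2](0) P2=[0,4,3,4,1,7](1)
Move 3: P2 pit2 -> P1=[3,3,2,3,3,2](0) P2=[0,4,0,5,2,8](1)
Move 4: P2 pit3 -> P1=[4,4,2,3,3,2](0) P2=[0,4,0,0,3,9](2)
Move 5: P2 pit1 -> P1=[4,4,2,3,3,2](0) P2=[0,0,1,1,4,10](2)
Move 6: P2 pit2 -> P1=[4,4,2,3,3,2](0) P2=[0,0,0,2,4,10](2)
Move 7: P2 pit5 -> P1=[5,5,3,0,4,3](0) P2=[1,1,0,2,4,0](8)
Move 8: P2 pit1 -> P1=[5,5,3,0,4,3](0) P2=[1,0,1,2,4,0](8)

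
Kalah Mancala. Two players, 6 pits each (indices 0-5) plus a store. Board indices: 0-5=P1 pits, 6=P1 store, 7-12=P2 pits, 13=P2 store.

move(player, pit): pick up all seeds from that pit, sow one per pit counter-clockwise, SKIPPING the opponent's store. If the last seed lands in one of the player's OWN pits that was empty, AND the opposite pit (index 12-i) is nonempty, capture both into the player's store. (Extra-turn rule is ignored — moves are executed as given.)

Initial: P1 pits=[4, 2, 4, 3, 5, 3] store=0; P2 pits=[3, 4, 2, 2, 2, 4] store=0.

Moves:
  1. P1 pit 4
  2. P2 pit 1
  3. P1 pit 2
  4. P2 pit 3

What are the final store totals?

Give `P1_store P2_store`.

Answer: 2 2

Derivation:
Move 1: P1 pit4 -> P1=[4,2,4,3,0,4](1) P2=[4,5,3,2,2,4](0)
Move 2: P2 pit1 -> P1=[4,2,4,3,0,4](1) P2=[4,0,4,3,3,5](1)
Move 3: P1 pit2 -> P1=[4,2,0,4,1,5](2) P2=[4,0,4,3,3,5](1)
Move 4: P2 pit3 -> P1=[4,2,0,4,1,5](2) P2=[4,0,4,0,4,6](2)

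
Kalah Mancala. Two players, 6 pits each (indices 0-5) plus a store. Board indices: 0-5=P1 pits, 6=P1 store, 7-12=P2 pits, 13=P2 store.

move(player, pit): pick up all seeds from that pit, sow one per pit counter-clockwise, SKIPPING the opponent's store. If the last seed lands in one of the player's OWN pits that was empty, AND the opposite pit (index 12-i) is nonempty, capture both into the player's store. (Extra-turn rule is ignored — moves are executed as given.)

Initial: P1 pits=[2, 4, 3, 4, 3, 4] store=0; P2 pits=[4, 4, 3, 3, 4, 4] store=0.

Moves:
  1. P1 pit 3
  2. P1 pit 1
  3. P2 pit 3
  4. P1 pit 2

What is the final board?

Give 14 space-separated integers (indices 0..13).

Answer: 2 0 0 2 6 7 2 5 4 3 0 5 5 1

Derivation:
Move 1: P1 pit3 -> P1=[2,4,3,0,4,5](1) P2=[5,4,3,3,4,4](0)
Move 2: P1 pit1 -> P1=[2,0,4,1,5,6](1) P2=[5,4,3,3,4,4](0)
Move 3: P2 pit3 -> P1=[2,0,4,1,5,6](1) P2=[5,4,3,0,5,5](1)
Move 4: P1 pit2 -> P1=[2,0,0,2,6,7](2) P2=[5,4,3,0,5,5](1)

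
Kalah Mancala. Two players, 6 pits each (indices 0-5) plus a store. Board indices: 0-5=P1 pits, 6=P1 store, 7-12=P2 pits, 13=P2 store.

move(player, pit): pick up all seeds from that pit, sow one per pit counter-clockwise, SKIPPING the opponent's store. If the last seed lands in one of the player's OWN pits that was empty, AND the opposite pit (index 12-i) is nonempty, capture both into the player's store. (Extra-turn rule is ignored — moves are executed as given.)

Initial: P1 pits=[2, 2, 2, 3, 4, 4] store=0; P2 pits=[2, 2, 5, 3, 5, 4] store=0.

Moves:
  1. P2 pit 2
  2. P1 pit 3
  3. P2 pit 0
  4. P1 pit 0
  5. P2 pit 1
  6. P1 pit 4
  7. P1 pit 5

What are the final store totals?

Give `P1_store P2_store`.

Move 1: P2 pit2 -> P1=[3,2,2,3,4,4](0) P2=[2,2,0,4,6,5](1)
Move 2: P1 pit3 -> P1=[3,2,2,0,5,5](1) P2=[2,2,0,4,6,5](1)
Move 3: P2 pit0 -> P1=[3,2,2,0,5,5](1) P2=[0,3,1,4,6,5](1)
Move 4: P1 pit0 -> P1=[0,3,3,0,5,5](3) P2=[0,3,0,4,6,5](1)
Move 5: P2 pit1 -> P1=[0,3,3,0,5,5](3) P2=[0,0,1,5,7,5](1)
Move 6: P1 pit4 -> P1=[0,3,3,0,0,6](4) P2=[1,1,2,5,7,5](1)
Move 7: P1 pit5 -> P1=[0,3,3,0,0,0](5) P2=[2,2,3,6,8,5](1)

Answer: 5 1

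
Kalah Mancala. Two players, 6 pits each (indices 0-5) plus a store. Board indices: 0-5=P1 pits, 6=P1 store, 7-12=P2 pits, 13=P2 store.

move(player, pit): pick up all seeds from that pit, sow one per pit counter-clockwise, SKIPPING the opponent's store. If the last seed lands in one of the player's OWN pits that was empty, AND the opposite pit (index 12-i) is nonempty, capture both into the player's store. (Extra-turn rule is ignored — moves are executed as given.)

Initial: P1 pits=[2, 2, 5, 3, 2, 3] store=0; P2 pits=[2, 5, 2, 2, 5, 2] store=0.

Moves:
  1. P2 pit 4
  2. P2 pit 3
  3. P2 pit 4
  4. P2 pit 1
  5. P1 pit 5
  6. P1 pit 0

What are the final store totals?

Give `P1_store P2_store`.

Move 1: P2 pit4 -> P1=[3,3,6,3,2,3](0) P2=[2,5,2,2,0,3](1)
Move 2: P2 pit3 -> P1=[3,3,6,3,2,3](0) P2=[2,5,2,0,1,4](1)
Move 3: P2 pit4 -> P1=[3,3,6,3,2,3](0) P2=[2,5,2,0,0,5](1)
Move 4: P2 pit1 -> P1=[3,3,6,3,2,3](0) P2=[2,0,3,1,1,6](2)
Move 5: P1 pit5 -> P1=[3,3,6,3,2,0](1) P2=[3,1,3,1,1,6](2)
Move 6: P1 pit0 -> P1=[0,4,7,4,2,0](1) P2=[3,1,3,1,1,6](2)

Answer: 1 2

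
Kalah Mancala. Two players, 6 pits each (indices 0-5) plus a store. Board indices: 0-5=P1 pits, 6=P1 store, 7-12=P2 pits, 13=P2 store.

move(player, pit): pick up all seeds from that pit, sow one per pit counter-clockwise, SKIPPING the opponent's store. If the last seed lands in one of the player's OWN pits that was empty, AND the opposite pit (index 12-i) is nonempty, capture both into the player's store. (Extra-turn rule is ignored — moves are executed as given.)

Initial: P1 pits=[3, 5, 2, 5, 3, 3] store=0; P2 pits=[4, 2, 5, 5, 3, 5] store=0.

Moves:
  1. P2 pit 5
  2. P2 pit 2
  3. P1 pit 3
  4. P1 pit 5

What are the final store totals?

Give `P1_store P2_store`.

Answer: 2 2

Derivation:
Move 1: P2 pit5 -> P1=[4,6,3,6,3,3](0) P2=[4,2,5,5,3,0](1)
Move 2: P2 pit2 -> P1=[5,6,3,6,3,3](0) P2=[4,2,0,6,4,1](2)
Move 3: P1 pit3 -> P1=[5,6,3,0,4,4](1) P2=[5,3,1,6,4,1](2)
Move 4: P1 pit5 -> P1=[5,6,3,0,4,0](2) P2=[6,4,2,6,4,1](2)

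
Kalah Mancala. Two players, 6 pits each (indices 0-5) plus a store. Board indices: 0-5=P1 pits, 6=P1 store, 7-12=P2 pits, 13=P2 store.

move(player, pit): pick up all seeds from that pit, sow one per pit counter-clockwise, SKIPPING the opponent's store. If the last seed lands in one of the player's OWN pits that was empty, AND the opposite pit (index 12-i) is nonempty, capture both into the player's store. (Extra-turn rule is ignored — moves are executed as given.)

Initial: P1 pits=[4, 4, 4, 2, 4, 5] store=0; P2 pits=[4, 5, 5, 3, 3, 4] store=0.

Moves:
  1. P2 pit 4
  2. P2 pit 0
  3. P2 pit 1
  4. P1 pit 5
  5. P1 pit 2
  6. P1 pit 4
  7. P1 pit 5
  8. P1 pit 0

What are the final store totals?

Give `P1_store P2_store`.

Answer: 5 7

Derivation:
Move 1: P2 pit4 -> P1=[5,4,4,2,4,5](0) P2=[4,5,5,3,0,5](1)
Move 2: P2 pit0 -> P1=[5,0,4,2,4,5](0) P2=[0,6,6,4,0,5](6)
Move 3: P2 pit1 -> P1=[6,0,4,2,4,5](0) P2=[0,0,7,5,1,6](7)
Move 4: P1 pit5 -> P1=[6,0,4,2,4,0](1) P2=[1,1,8,6,1,6](7)
Move 5: P1 pit2 -> P1=[6,0,0,3,5,1](2) P2=[1,1,8,6,1,6](7)
Move 6: P1 pit4 -> P1=[6,0,0,3,0,2](3) P2=[2,2,9,6,1,6](7)
Move 7: P1 pit5 -> P1=[6,0,0,3,0,0](4) P2=[3,2,9,6,1,6](7)
Move 8: P1 pit0 -> P1=[0,1,1,4,1,1](5) P2=[3,2,9,6,1,6](7)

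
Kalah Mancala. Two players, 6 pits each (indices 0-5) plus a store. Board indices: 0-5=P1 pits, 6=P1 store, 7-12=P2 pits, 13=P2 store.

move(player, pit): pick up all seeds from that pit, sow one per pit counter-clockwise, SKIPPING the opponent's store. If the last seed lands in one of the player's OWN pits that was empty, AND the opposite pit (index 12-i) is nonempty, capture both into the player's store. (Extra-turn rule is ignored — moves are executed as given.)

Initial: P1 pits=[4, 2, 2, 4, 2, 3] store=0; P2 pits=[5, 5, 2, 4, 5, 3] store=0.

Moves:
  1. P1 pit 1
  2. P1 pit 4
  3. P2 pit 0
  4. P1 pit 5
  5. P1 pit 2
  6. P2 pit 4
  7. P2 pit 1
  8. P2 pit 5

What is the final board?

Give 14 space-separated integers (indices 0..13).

Answer: 7 3 2 8 2 0 4 0 0 5 6 1 0 3

Derivation:
Move 1: P1 pit1 -> P1=[4,0,3,5,2,3](0) P2=[5,5,2,4,5,3](0)
Move 2: P1 pit4 -> P1=[4,0,3,5,0,4](1) P2=[5,5,2,4,5,3](0)
Move 3: P2 pit0 -> P1=[4,0,3,5,0,4](1) P2=[0,6,3,5,6,4](0)
Move 4: P1 pit5 -> P1=[4,0,3,5,0,0](2) P2=[1,7,4,5,6,4](0)
Move 5: P1 pit2 -> P1=[4,0,0,6,1,0](4) P2=[0,7,4,5,6,4](0)
Move 6: P2 pit4 -> P1=[5,1,1,7,1,0](4) P2=[0,7,4,5,0,5](1)
Move 7: P2 pit1 -> P1=[6,2,1,7,1,0](4) P2=[0,0,5,6,1,6](2)
Move 8: P2 pit5 -> P1=[7,3,2,8,2,0](4) P2=[0,0,5,6,1,0](3)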